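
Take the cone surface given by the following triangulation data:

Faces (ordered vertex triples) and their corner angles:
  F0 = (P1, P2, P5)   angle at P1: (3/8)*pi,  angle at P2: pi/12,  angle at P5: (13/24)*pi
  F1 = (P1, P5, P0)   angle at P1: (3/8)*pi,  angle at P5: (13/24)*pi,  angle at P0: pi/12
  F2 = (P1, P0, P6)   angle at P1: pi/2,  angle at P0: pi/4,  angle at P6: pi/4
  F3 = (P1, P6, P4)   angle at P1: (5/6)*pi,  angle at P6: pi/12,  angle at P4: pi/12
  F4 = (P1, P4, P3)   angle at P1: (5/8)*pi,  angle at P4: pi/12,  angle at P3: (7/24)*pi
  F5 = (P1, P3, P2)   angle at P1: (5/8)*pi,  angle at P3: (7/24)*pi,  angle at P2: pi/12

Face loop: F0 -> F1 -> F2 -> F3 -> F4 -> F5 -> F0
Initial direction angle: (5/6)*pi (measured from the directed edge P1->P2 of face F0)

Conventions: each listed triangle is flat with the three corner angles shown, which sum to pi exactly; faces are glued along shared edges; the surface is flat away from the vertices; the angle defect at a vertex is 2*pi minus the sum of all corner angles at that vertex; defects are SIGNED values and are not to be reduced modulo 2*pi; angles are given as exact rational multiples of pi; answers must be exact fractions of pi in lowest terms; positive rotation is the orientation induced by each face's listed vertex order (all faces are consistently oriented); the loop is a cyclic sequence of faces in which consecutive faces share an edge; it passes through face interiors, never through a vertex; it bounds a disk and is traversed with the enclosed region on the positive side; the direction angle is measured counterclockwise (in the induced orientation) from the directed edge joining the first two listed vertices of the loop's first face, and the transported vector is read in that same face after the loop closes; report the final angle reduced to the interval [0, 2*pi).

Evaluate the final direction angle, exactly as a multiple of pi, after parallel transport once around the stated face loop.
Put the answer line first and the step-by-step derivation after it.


Answer: final direction angle = (3/2)*pi

enclosed vertex P1: corner angles sum to (10/3)*pi, defect = 2*pi - (10/3)*pi = (-4/3)*pi
transport around the loop rotates by the sum of enclosed defects; add to the initial angle mod 2*pi
final angle = (5/6)*pi - (4/3)*pi = (3/2)*pi (mod 2*pi)


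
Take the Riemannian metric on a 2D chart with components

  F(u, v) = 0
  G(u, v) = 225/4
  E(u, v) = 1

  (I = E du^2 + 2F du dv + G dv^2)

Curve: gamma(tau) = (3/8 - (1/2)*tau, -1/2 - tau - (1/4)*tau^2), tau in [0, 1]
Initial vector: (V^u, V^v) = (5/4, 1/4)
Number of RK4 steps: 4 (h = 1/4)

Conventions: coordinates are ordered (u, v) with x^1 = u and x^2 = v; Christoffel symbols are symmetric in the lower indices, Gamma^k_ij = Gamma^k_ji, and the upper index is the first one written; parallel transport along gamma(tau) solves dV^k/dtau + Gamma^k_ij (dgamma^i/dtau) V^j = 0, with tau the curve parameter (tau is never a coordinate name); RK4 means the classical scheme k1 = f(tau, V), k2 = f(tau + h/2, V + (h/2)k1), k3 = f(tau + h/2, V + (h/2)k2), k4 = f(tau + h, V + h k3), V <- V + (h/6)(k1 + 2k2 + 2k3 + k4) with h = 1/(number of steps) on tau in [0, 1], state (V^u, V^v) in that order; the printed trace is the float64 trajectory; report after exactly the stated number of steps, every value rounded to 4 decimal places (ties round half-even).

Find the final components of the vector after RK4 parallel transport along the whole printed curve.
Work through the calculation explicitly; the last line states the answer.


gamma'(tau) = (-1/2, -1 - (1/2)*tau); f(tau, V)^k = -Gamma^k_ij(gamma(tau)) gamma'^i(tau) V^j; h = 1/4; intermediate values shown to 6 dp
curve data and Christoffel symbols at the stage parameters:
  tau = 0.000000: gamma = (0.375000, -0.500000), gamma' = (-0.500000, -1.000000); Gamma_uuu = 0.000000, Gamma_uuv = 0.000000, Gamma_uvv = 0.000000, Gamma_vuu = 0.000000, Gamma_vuv = 0.000000, Gamma_vvv = 0.000000
  tau = 0.125000: gamma = (0.312500, -0.628906), gamma' = (-0.500000, -1.062500); Gamma_uuu = 0.000000, Gamma_uuv = 0.000000, Gamma_uvv = 0.000000, Gamma_vuu = 0.000000, Gamma_vuv = 0.000000, Gamma_vvv = 0.000000
  tau = 0.250000: gamma = (0.250000, -0.765625), gamma' = (-0.500000, -1.125000); Gamma_uuu = 0.000000, Gamma_uuv = 0.000000, Gamma_uvv = 0.000000, Gamma_vuu = 0.000000, Gamma_vuv = 0.000000, Gamma_vvv = 0.000000
  tau = 0.375000: gamma = (0.187500, -0.910156), gamma' = (-0.500000, -1.187500); Gamma_uuu = 0.000000, Gamma_uuv = 0.000000, Gamma_uvv = 0.000000, Gamma_vuu = 0.000000, Gamma_vuv = 0.000000, Gamma_vvv = 0.000000
  tau = 0.500000: gamma = (0.125000, -1.062500), gamma' = (-0.500000, -1.250000); Gamma_uuu = 0.000000, Gamma_uuv = 0.000000, Gamma_uvv = 0.000000, Gamma_vuu = 0.000000, Gamma_vuv = 0.000000, Gamma_vvv = 0.000000
  tau = 0.625000: gamma = (0.062500, -1.222656), gamma' = (-0.500000, -1.312500); Gamma_uuu = 0.000000, Gamma_uuv = 0.000000, Gamma_uvv = 0.000000, Gamma_vuu = 0.000000, Gamma_vuv = 0.000000, Gamma_vvv = 0.000000
  tau = 0.750000: gamma = (0.000000, -1.390625), gamma' = (-0.500000, -1.375000); Gamma_uuu = 0.000000, Gamma_uuv = 0.000000, Gamma_uvv = 0.000000, Gamma_vuu = 0.000000, Gamma_vuv = 0.000000, Gamma_vvv = 0.000000
  tau = 0.875000: gamma = (-0.062500, -1.566406), gamma' = (-0.500000, -1.437500); Gamma_uuu = 0.000000, Gamma_uuv = 0.000000, Gamma_uvv = 0.000000, Gamma_vuu = 0.000000, Gamma_vuv = 0.000000, Gamma_vvv = 0.000000
  tau = 1.000000: gamma = (-0.125000, -1.750000), gamma' = (-0.500000, -1.500000); Gamma_uuu = 0.000000, Gamma_uuv = 0.000000, Gamma_uvv = 0.000000, Gamma_vuu = 0.000000, Gamma_vuv = 0.000000, Gamma_vvv = 0.000000
step 0: V^u = 1.2500, V^v = 0.2500
step 1: k1 = (0.000000, 0.000000), k2 = (0.000000, 0.000000), k3 = (0.000000, 0.000000), k4 = (0.000000, 0.000000); V <- V + (h/6)(k1 + 2k2 + 2k3 + k4): V^u = 1.2500, V^v = 0.2500
step 2: k1 = (0.000000, 0.000000), k2 = (0.000000, 0.000000), k3 = (0.000000, 0.000000), k4 = (0.000000, 0.000000); V <- V + (h/6)(k1 + 2k2 + 2k3 + k4): V^u = 1.2500, V^v = 0.2500
step 3: k1 = (0.000000, 0.000000), k2 = (0.000000, 0.000000), k3 = (0.000000, 0.000000), k4 = (0.000000, 0.000000); V <- V + (h/6)(k1 + 2k2 + 2k3 + k4): V^u = 1.2500, V^v = 0.2500
step 4: k1 = (0.000000, 0.000000), k2 = (0.000000, 0.000000), k3 = (0.000000, 0.000000), k4 = (0.000000, 0.000000); V <- V + (h/6)(k1 + 2k2 + 2k3 + k4): V^u = 1.2500, V^v = 0.2500

Answer: V^u = 1.2500, V^v = 0.2500


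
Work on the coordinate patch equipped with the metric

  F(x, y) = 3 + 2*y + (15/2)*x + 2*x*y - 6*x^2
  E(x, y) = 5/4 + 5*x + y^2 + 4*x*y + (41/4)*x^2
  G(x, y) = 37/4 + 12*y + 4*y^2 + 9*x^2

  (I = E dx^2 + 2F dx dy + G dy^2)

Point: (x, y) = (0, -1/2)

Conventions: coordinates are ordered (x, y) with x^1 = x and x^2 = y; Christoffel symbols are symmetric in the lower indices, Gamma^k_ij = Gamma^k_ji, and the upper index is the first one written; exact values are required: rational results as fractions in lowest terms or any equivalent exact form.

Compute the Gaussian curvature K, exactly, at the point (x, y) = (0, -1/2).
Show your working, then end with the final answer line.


E = 3/2, F = 2, G = 17/4, EG - F^2 = 19/8 at the point
E_x = 3, E_y = -1, F_x = 13/2, F_y = 2, G_x = 0, G_y = 8
E_yy = 2, F_xy = 2, G_xx = 18
Apply the Brioschi formula K = (det M1 - det M2)/(EG - F^2)^2 over the derivative matrices of E, F, G.
M1 = [[-E_yy/2 + F_xy - G_xx/2, E_x/2, F_x - E_y/2], [F_y - G_x/2, E, F], [G_y/2, F, G]] = [[-8, 3/2, 7], [2, 3/2, 2], [4, 2, 17/4]]; det M1 = -135/4
M2 = [[0, E_y/2, G_x/2], [E_y/2, E, F], [G_x/2, F, G]] = [[0, -1/2, 0], [-1/2, 3/2, 2], [0, 2, 17/4]]; det M2 = -17/16
det M1 - det M2 = -523/16; K = -523/16 / (19/8)^2 = -2092/361

Answer: K = -2092/361


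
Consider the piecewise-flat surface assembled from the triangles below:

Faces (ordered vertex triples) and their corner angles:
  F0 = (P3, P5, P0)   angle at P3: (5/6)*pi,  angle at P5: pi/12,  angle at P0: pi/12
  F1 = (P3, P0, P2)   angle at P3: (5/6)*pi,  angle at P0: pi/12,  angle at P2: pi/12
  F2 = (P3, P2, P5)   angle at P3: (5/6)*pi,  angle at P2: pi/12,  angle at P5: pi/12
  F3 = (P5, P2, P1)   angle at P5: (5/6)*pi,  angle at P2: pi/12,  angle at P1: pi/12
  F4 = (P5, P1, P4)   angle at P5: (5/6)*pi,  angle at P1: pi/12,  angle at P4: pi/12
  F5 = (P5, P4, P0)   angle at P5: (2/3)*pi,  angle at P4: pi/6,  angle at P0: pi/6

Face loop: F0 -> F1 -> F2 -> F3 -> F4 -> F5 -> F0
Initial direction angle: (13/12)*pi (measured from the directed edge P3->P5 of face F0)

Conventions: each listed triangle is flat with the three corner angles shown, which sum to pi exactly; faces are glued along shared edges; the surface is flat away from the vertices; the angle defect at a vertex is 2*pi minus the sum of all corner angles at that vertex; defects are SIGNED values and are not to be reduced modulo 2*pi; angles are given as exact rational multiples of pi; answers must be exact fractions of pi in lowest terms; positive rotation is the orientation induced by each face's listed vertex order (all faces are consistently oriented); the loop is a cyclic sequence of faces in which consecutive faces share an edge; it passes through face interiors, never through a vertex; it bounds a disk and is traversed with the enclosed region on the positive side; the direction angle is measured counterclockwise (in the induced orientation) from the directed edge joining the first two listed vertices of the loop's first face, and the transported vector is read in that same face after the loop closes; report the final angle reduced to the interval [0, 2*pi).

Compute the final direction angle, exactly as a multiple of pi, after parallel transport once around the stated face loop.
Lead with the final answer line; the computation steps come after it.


Answer: final direction angle = pi/12

enclosed vertex P3: corner angles sum to (5/2)*pi, defect = 2*pi - (5/2)*pi = -pi/2
enclosed vertex P5: corner angles sum to (5/2)*pi, defect = 2*pi - (5/2)*pi = -pi/2
summing the enclosed defects onto the initial angle, mod 2*pi in the induced orientation:
final angle = (13/12)*pi - pi = pi/12 (mod 2*pi)


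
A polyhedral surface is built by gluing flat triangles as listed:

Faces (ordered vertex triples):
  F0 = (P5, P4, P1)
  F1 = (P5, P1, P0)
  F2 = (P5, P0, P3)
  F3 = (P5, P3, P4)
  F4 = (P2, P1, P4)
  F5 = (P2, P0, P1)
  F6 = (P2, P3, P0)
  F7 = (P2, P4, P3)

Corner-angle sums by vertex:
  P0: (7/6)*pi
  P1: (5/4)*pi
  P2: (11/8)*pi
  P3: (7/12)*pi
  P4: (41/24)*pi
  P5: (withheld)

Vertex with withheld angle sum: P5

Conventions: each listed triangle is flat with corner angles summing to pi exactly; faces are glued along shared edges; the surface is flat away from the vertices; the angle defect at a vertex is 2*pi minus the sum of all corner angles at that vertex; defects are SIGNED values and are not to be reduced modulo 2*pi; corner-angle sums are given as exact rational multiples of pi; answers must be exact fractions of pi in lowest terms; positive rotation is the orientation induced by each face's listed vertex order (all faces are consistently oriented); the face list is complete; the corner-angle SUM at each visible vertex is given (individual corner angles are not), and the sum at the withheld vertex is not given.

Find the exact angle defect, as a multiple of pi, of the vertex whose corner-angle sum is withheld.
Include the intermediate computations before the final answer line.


V = 6, E = 12, F = 8; chi = V - E + F = 2
Gauss-Bonnet: total defect = 2*pi*chi = 4*pi; visible defects sum to (47/12)*pi

Answer: defect(P5) = pi/12


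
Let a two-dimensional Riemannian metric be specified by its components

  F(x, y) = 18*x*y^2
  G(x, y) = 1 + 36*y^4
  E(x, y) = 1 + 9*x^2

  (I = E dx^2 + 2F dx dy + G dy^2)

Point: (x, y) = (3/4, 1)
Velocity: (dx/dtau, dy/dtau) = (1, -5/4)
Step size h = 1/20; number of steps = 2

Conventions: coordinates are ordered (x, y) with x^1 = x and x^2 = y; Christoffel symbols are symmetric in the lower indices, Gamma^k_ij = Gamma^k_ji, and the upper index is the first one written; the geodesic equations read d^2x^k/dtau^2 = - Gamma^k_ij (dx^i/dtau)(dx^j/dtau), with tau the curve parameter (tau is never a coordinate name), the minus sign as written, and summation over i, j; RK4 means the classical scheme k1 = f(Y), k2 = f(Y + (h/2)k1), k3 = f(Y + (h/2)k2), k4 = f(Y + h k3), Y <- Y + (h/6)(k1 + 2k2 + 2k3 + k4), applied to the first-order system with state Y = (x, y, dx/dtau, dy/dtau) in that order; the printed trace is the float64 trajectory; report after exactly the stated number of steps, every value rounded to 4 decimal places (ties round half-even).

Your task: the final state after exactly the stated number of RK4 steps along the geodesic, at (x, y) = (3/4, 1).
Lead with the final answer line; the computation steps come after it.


Answer: x = 0.8421, y = 0.8569, dx/dtau = 0.8154, dy/dtau = -1.6419

f(Y) = (dx/dtau, dy/dtau, -Gamma^x_ij Y'^i Y'^j, -Gamma^y_ij Y'^i Y'^j) with the Gammas evaluated at the stage position; h = 0.050000; intermediate values shown to 6 dp
step 0: x = 0.7500, y = 1.0000, dx/dtau = 1.0000, dy/dtau = -1.2500
step 1:
  k1: at (x, y) = (0.750000, 1.000000), (dx/dtau, dy/dtau) = (1.000000, -1.250000); Gamma_xxx = 0.160475, Gamma_xxy = 0.000000, Gamma_xyy = 0.641902, Gamma_yxx = 0.427935, Gamma_yxy = 0.000000, Gamma_yyy = 1.711738; k1 = (1.000000, -1.250000, -1.163447, -3.102526)
  k2: at (x, y) = (0.775000, 0.968750), (dx/dtau, dy/dtau) = (0.970914, -1.327563); Gamma_xxx = 0.183012, Gamma_xxy = 0.000000, Gamma_xyy = 0.709172, Gamma_yxx = 0.443233, Gamma_yxy = 0.000000, Gamma_yyy = 1.717527; k2 = (0.970914, -1.327563, -1.422383, -3.444835)
  k3: at (x, y) = (0.774273, 0.966811), (dx/dtau, dy/dtau) = (0.964440, -1.336121); Gamma_xxx = 0.184112, Gamma_xxy = 0.000000, Gamma_xyy = 0.712007, Gamma_yxx = 0.444531, Gamma_yxy = 0.000000, Gamma_yyy = 1.719108; k3 = (0.964440, -1.336121, -1.442339, -3.482462)
  k4: at (x, y) = (0.798222, 0.933194), (dx/dtau, dy/dtau) = (0.927883, -1.424123); Gamma_xxx = 0.211070, Gamma_xxy = 0.000000, Gamma_xyy = 0.787876, Gamma_yxx = 0.460549, Gamma_yxy = 0.000000, Gamma_yyy = 1.719126; k4 = (0.927883, -1.424123, -1.779635, -3.883123)
  Y <- Y + (h/6)(k1 + 2k2 + 2k3 + k4): x = 0.7983, y = 0.9333, dx/dtau = 0.9277, dy/dtau = -1.4237
step 2:
  k1: at (x, y) = (0.798322, 0.933321), (dx/dtau, dy/dtau) = (0.927729, -1.423669); Gamma_xxx = 0.210995, Gamma_xxy = 0.000000, Gamma_xyy = 0.787704, Gamma_yxx = 0.460454, Gamma_yxy = 0.000000, Gamma_yyy = 1.719005; k1 = (0.927729, -1.423669, -1.778143, -3.880439)
  k2: at (x, y) = (0.821515, 0.897729), (dx/dtau, dy/dtau) = (0.883275, -1.520680); Gamma_xxx = 0.242764, Gamma_xxy = 0.000000, Gamma_xyy = 0.871744, Gamma_yxx = 0.476309, Gamma_yxy = 0.000000, Gamma_yyy = 1.710386; k2 = (0.883275, -1.520680, -2.205277, -4.326816)
  k3: at (x, y) = (0.820403, 0.895304), (dx/dtau, dy/dtau) = (0.872597, -1.531839); Gamma_xxx = 0.244588, Gamma_xxy = 0.000000, Gamma_xyy = 0.875923, Gamma_yxx = 0.477946, Gamma_yxy = 0.000000, Gamma_yyy = 1.711627; k3 = (0.872597, -1.531839, -2.241615, -4.380307)
  k4: at (x, y) = (0.841951, 0.856729), (dx/dtau, dy/dtau) = (0.815648, -1.642684); Gamma_xxx = 0.283016, Gamma_xxy = 0.000000, Gamma_xyy = 0.969872, Gamma_yxx = 0.493447, Gamma_yxy = 0.000000, Gamma_yyy = 1.691002; k4 = (0.815648, -1.642684, -2.805398, -4.891299)
  Y <- Y + (h/6)(k1 + 2k2 + 2k3 + k4): x = 0.8421, y = 0.8569, dx/dtau = 0.8154, dy/dtau = -1.6419


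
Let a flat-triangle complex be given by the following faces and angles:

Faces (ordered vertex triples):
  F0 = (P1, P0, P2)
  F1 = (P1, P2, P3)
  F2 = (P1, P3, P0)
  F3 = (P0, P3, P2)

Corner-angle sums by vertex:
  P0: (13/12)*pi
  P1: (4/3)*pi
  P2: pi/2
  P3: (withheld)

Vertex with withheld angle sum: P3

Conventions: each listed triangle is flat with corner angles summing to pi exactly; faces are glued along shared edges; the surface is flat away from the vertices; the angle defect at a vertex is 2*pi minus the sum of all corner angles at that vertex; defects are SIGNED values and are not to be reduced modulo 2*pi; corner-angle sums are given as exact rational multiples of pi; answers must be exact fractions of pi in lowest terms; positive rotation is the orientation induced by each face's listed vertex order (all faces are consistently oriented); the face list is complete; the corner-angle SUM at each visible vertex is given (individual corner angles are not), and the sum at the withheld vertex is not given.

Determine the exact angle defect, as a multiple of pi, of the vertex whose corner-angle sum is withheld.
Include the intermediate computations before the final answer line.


V = 4, E = 6, F = 4; chi = V - E + F = 2
Gauss-Bonnet: total defect = 2*pi*chi = 4*pi; visible defects sum to (37/12)*pi

Answer: defect(P3) = (11/12)*pi


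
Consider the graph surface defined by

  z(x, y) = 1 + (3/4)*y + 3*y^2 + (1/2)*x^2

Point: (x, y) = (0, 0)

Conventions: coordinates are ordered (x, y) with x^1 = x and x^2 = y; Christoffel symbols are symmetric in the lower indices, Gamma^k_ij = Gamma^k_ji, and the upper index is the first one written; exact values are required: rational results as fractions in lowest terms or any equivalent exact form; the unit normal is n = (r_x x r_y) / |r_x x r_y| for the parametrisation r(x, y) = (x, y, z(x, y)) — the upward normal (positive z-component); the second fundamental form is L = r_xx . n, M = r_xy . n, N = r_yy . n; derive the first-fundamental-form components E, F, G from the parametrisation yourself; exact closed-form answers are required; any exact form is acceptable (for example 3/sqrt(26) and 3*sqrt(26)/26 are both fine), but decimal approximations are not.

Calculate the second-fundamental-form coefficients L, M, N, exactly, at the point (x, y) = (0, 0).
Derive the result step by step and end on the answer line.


z_x = 0, z_y = 3/4, z_xx = 1, z_xy = 0, z_yy = 6
E = 1, F = 0, G = 25/16; answer radicand W^2 = 25/16
unnormalised second-form numerators: l = 1, m = 0, n = 6; L = l/sqrt(25/16), and similarly M = m/sqrt(W^2), N = n/sqrt(W^2)

Answer: L = 4/5, M = 0, N = 24/5


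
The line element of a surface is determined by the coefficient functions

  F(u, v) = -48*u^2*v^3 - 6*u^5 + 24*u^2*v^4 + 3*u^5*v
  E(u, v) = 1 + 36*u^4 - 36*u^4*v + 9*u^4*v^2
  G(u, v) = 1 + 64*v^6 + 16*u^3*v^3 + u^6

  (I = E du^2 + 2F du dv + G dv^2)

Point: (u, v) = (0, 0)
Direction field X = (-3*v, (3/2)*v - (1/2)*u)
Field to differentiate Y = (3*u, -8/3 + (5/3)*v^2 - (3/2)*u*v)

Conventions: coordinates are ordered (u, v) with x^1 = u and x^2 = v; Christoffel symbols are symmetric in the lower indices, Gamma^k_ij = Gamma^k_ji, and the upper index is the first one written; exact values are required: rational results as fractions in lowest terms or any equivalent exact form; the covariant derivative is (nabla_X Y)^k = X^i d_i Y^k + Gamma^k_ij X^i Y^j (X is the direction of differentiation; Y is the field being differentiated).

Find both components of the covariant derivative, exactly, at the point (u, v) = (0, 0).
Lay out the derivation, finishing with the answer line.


E = 1, F = 0, G = 1 at the point
E_u = 0, E_v = 0, F_u = 0, F_v = 0, G_u = 0, G_v = 0
EG - F^2 = 1;  g^inv = (1) * [[1, 0], [0, 1]]
first-kind symbols [ij,l] = (1/2)(d_i g_jl + d_j g_il - d_l g_ij): [uu,u] = E_u/2 = 0, [uu,v] = F_u - E_v/2 = 0, [uv,u] = E_v/2 = 0, [uv,v] = G_u/2 = 0, [vv,u] = F_v - G_u/2 = 0, [vv,v] = G_v/2 = 0
Gamma^u_ij = (G*[ij,u] - F*[ij,v])/(EG - F^2), Gamma^v_ij = (E*[ij,v] - F*[ij,u])/(EG - F^2)
Gamma_uuu = 0, Gamma_uuv = 0, Gamma_uvv = 0, Gamma_vuu = 0, Gamma_vuv = 0, Gamma_vvv = 0
X = (0, 0), Y = (0, -8/3) at the point

Answer: (nabla_X Y)^u = 0, (nabla_X Y)^v = 0


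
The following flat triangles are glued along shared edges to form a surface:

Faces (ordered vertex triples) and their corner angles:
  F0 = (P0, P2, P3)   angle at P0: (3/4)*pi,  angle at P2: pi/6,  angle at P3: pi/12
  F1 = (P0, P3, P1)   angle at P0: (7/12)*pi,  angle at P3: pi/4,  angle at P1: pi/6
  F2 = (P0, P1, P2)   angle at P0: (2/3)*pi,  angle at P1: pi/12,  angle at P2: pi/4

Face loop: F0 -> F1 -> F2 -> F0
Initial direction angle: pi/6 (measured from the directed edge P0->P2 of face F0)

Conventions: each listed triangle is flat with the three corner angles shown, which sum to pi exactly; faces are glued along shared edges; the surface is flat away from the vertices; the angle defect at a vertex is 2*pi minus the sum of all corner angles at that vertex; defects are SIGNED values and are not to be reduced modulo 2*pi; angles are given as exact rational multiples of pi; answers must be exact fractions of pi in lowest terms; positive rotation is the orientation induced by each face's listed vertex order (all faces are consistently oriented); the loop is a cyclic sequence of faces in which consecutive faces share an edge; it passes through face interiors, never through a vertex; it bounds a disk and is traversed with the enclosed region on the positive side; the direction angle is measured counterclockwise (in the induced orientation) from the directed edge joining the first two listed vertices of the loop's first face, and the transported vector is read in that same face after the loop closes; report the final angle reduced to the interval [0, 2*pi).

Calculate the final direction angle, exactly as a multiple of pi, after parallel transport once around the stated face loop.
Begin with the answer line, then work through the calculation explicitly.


Answer: final direction angle = pi/6

enclosed vertex P0: corner angles sum to 2*pi, defect = 2*pi - 2*pi = 0
transport around the loop rotates by the sum of enclosed defects; add to the initial angle mod 2*pi
final angle = pi/6 + 0 = pi/6 (mod 2*pi)


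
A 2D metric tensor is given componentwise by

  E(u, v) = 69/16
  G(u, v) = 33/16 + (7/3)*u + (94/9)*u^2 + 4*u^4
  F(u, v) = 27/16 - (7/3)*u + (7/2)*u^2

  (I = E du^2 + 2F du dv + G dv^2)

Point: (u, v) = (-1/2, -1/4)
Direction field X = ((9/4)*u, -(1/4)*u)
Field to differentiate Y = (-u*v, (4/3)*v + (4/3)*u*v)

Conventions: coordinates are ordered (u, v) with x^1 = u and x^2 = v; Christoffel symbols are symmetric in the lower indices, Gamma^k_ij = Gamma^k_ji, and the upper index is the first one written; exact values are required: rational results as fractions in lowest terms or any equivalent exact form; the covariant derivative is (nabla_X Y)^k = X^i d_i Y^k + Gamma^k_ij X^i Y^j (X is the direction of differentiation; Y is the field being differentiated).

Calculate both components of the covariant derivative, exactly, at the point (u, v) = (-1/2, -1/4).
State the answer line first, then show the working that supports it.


Answer: (nabla_X Y)^u = 84007/35694, (nabla_X Y)^v = -484403/190368

E = 69/16, F = 179/48, G = 541/144 at the point
E_u = 0, E_v = 0, F_u = -35/6, F_v = 0, G_u = -91/9, G_v = 0
EG - F^2 = 661/288;  g^inv = (288/661) * [[541/144, -179/48], [-179/48, 69/16]]
first-kind symbols [ij,l] = (1/2)(d_i g_jl + d_j g_il - d_l g_ij): [uu,u] = E_u/2 = 0, [uu,v] = F_u - E_v/2 = -35/6, [uv,u] = E_v/2 = 0, [uv,v] = G_u/2 = -91/18, [vv,u] = F_v - G_u/2 = 91/18, [vv,v] = G_v/2 = 0
Gamma^u_ij = (G*[ij,u] - F*[ij,v])/(EG - F^2), Gamma^v_ij = (E*[ij,v] - F*[ij,u])/(EG - F^2)
Gamma_uuu = 6265/661, Gamma_uuv = 16289/1983, Gamma_uvv = 49231/5949, Gamma_vuu = -7245/661, Gamma_vuv = -6279/661, Gamma_vvv = -16289/1983
X = (-9/8, 1/8), Y = (-1/8, -1/6) at the point


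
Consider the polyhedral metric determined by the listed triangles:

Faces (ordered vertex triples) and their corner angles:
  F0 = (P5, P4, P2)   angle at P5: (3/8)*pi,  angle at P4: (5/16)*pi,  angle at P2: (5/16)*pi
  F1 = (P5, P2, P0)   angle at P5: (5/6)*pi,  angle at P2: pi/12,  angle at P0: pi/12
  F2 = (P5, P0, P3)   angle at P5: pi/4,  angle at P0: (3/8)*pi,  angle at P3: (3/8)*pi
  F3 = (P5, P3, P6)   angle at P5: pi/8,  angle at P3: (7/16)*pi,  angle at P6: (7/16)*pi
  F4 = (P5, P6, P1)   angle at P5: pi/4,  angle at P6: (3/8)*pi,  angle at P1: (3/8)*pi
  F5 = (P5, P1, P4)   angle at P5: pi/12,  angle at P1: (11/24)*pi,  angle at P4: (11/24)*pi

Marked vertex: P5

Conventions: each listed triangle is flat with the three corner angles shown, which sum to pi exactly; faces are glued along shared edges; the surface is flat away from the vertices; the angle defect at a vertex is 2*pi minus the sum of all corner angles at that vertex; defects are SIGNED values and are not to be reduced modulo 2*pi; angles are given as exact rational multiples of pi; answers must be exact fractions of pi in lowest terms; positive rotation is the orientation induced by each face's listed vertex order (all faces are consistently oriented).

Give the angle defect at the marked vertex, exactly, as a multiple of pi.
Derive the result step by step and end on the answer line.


Sum of corner angles at P5: (23/12)*pi
defect = 2*pi - (23/12)*pi

Answer: defect(P5) = pi/12


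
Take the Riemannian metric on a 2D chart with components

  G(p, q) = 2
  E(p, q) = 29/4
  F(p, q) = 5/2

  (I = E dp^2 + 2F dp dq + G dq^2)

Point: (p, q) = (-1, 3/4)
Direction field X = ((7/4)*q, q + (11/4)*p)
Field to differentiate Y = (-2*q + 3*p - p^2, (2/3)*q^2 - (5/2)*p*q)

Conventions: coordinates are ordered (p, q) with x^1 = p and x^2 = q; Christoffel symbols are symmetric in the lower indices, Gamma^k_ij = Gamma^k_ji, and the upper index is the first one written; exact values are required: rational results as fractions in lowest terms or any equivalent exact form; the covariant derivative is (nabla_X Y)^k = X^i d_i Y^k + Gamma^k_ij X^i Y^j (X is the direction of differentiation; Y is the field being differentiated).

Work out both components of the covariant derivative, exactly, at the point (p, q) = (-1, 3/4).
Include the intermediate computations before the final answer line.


E = 29/4, F = 5/2, G = 2 at the point
E_p = 0, E_q = 0, F_p = 0, F_q = 0, G_p = 0, G_q = 0
EG - F^2 = 33/4;  g^inv = (4/33) * [[2, -5/2], [-5/2, 29/4]]
first-kind symbols [ij,l] = (1/2)(d_i g_jl + d_j g_il - d_l g_ij): [pp,p] = E_p/2 = 0, [pp,q] = F_p - E_q/2 = 0, [pq,p] = E_q/2 = 0, [pq,q] = G_p/2 = 0, [qq,p] = F_q - G_p/2 = 0, [qq,q] = G_q/2 = 0
Gamma^p_ij = (G*[ij,p] - F*[ij,q])/(EG - F^2), Gamma^q_ij = (E*[ij,q] - F*[ij,p])/(EG - F^2)
Gamma_ppp = 0, Gamma_ppq = 0, Gamma_pqq = 0, Gamma_qpp = 0, Gamma_qpq = 0, Gamma_qqq = 0
X = (21/16, -2), Y = (-11/2, 9/4) at the point

Answer: (nabla_X Y)^p = 169/16, (nabla_X Y)^q = -1211/128


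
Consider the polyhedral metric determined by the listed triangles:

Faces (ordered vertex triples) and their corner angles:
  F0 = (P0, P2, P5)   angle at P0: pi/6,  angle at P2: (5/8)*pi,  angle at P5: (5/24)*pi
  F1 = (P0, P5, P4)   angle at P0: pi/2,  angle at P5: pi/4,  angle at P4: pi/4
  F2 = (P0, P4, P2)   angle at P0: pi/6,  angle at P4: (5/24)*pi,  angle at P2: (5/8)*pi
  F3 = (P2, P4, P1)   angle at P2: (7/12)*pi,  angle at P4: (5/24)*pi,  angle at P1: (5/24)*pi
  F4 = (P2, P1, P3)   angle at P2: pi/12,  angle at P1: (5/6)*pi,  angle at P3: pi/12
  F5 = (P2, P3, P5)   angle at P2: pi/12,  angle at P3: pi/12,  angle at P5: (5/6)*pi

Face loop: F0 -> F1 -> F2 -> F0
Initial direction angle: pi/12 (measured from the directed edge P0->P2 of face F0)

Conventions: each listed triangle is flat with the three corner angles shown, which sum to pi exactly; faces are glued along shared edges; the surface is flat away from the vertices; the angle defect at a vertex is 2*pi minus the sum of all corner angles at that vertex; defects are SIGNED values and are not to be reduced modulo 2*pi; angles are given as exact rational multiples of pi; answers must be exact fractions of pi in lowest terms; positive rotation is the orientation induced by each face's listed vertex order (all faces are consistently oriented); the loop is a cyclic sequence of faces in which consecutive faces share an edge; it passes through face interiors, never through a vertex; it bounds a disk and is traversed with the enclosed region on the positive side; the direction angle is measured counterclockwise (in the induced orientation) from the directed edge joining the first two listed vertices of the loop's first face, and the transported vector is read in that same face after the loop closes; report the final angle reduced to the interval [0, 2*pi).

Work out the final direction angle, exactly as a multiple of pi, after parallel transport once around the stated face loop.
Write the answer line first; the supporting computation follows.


Answer: final direction angle = (5/4)*pi

enclosed vertex P0: corner angles sum to (5/6)*pi, defect = 2*pi - (5/6)*pi = (7/6)*pi
summing the enclosed defects onto the initial angle, mod 2*pi in the induced orientation:
final angle = pi/12 + (7/6)*pi = (5/4)*pi (mod 2*pi)


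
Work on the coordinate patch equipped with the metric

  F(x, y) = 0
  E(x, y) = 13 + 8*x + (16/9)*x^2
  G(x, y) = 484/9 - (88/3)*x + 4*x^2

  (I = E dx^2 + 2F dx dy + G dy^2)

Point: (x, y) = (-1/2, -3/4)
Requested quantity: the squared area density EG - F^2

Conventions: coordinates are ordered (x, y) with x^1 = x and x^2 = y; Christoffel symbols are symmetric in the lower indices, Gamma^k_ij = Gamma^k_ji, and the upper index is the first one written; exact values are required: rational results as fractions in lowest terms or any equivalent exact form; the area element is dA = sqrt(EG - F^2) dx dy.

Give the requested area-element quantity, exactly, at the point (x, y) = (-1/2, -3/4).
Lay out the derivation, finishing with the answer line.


E = 85/9, F = 0, G = 625/9; EG - F^2 = 53125/81

Answer: EG - F^2 = 53125/81


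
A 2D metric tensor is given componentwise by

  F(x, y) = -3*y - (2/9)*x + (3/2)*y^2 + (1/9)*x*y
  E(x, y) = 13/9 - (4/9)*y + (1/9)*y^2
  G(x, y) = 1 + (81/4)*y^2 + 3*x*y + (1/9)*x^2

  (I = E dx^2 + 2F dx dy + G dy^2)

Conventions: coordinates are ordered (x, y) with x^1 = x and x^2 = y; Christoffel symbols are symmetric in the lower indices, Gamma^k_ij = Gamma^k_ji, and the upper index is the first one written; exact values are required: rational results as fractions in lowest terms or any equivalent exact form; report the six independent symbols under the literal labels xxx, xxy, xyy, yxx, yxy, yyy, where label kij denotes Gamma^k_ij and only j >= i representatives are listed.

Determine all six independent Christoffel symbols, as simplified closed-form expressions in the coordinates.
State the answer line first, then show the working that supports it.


Answer: Gamma_xxx = 0, Gamma_xxy = (4*y - 8)/(4*x^2 + 108*x*y + 733*y^2 - 16*y + 52), Gamma_xyy = (54*y - 108)/(4*x^2 + 108*x*y + 733*y^2 - 16*y + 52), Gamma_yxx = 0, Gamma_yxy = (4*x + 54*y)/(4*x^2 + 108*x*y + 733*y^2 - 16*y + 52), Gamma_yyy = (54*x + 729*y)/(4*x^2 + 108*x*y + 733*y^2 - 16*y + 52)

E = 13/9 - (4/9)*y + (1/9)*y^2; F = -3*y - (2/9)*x + (3/2)*y^2 + (1/9)*x*y; G = 1 + (81/4)*y^2 + 3*x*y + (1/9)*x^2
Gamma^k_ij = (1/2) g^{kl} (d_i g_jl + d_j g_il - d_l g_ij), with g^inv = (1/(EG-F^2)) [[G, -F], [-F, E]]
first partials: E_x = 0, E_y = -4/9 + (2/9)*y, F_x = -2/9 + (1/9)*y, F_y = -3 + 3*y + (1/9)*x, G_x = 3*y + (2/9)*x, G_y = (81/2)*y + 3*x
D = EG - F^2 = 13/9 - (4/9)*y + (733/36)*y^2 + 3*x*y + (1/9)*x^2
expanded: Gamma^x_xx = (G E_x - 2F F_x + F E_y)/(2D), Gamma^x_xy = (G E_y - F G_x)/(2D), Gamma^x_yy = (2G F_y - G G_x - F G_y)/(2D), Gamma^y_xx = (2E F_x - E E_y - F E_x)/(2D), Gamma^y_xy = (E G_x - F E_y)/(2D), Gamma^y_yy = (E G_y - 2F F_y + F G_x)/(2D); substitute and cancel common factors


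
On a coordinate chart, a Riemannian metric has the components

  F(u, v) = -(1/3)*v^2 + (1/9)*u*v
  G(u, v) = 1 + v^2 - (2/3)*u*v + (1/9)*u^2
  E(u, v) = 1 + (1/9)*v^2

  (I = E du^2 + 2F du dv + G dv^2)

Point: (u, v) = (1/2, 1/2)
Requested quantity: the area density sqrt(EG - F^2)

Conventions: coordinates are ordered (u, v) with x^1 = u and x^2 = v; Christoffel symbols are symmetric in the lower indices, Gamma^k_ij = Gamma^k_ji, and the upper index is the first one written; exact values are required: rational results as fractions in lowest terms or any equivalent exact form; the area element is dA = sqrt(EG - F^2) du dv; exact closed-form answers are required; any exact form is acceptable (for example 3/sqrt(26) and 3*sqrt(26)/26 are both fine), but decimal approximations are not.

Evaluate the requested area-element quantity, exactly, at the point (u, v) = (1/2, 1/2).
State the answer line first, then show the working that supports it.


Answer: sqrt(EG - F^2) = sqrt(41)/6

E = 37/36, F = -1/18, G = 10/9; EG - F^2 = 41/36


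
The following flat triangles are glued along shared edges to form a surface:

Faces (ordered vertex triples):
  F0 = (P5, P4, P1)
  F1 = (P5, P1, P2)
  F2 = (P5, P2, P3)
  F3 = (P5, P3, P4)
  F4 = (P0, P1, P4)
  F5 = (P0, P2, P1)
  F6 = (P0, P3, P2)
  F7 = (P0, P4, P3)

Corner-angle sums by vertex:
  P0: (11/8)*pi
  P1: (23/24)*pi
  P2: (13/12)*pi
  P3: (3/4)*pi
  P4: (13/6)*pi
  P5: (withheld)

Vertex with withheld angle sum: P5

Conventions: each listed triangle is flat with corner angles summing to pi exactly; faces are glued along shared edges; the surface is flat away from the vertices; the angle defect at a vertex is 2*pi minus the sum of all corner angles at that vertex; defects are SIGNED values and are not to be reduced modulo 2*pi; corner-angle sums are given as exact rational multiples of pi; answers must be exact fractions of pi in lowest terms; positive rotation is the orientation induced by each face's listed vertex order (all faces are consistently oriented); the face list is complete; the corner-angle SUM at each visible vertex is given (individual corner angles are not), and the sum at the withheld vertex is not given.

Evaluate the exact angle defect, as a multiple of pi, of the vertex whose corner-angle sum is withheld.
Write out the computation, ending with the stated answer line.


V = 6, E = 12, F = 8; chi = V - E + F = 2
Gauss-Bonnet: total defect = 2*pi*chi = 4*pi; visible defects sum to (11/3)*pi

Answer: defect(P5) = pi/3


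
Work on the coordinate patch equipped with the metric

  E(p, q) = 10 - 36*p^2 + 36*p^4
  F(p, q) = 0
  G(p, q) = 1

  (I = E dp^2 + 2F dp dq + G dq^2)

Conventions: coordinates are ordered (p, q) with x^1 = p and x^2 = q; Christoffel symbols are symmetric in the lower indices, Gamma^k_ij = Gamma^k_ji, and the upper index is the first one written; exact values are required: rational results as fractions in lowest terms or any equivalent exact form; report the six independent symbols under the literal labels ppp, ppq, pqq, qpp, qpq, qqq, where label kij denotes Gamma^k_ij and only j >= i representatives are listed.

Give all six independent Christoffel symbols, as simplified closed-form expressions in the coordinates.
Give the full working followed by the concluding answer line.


E = 10 - 36*p^2 + 36*p^4; F = 0; G = 1
Gamma^k_ij = (1/2) g^{kl} (d_i g_jl + d_j g_il - d_l g_ij), with g^inv = (1/(EG-F^2)) [[G, -F], [-F, E]]
first partials: E_p = -72*p + 144*p^3, E_q = 0, F_p = 0, F_q = 0, G_p = 0, G_q = 0
D = EG - F^2 = 10 - 36*p^2 + 36*p^4
expanded: Gamma^p_pp = (G E_p - 2F F_p + F E_q)/(2D), Gamma^p_pq = (G E_q - F G_p)/(2D), Gamma^p_qq = (2G F_q - G G_p - F G_q)/(2D), Gamma^q_pp = (2E F_p - E E_q - F E_p)/(2D), Gamma^q_pq = (E G_p - F E_q)/(2D), Gamma^q_qq = (E G_q - 2F F_q + F G_p)/(2D); substitute and cancel common factors

Answer: Gamma_ppp = (36*p^3 - 18*p)/(18*p^4 - 18*p^2 + 5), Gamma_ppq = 0, Gamma_pqq = 0, Gamma_qpp = 0, Gamma_qpq = 0, Gamma_qqq = 0


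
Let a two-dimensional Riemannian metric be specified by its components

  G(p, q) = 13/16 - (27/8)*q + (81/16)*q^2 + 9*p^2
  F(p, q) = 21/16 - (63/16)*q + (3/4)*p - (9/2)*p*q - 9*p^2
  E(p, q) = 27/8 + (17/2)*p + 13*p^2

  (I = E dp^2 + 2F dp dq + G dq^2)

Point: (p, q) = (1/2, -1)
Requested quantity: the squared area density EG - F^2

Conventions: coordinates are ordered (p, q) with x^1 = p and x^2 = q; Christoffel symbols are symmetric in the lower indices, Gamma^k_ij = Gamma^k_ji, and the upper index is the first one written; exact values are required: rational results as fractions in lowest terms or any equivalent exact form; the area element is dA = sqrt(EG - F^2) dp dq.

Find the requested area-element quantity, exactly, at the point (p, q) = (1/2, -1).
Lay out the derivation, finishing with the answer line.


E = 87/8, F = 45/8, G = 23/2; EG - F^2 = 5979/64

Answer: EG - F^2 = 5979/64


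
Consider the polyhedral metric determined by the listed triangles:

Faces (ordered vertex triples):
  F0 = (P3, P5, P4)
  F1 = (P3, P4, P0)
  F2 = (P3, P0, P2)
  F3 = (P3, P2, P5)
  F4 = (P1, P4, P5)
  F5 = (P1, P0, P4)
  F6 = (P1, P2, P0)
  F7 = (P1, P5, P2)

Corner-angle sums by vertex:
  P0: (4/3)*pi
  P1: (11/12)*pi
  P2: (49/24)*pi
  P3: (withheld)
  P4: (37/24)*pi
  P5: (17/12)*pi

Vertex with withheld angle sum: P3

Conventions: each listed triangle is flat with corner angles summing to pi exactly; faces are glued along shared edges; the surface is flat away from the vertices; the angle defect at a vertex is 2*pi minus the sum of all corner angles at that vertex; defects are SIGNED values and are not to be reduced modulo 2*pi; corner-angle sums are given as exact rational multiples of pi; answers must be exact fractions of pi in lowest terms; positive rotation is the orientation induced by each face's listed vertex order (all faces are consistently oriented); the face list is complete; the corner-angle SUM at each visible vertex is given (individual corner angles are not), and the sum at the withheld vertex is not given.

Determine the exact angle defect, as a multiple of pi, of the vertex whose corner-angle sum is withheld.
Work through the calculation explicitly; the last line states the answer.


V = 6, E = 12, F = 8; chi = V - E + F = 2
Gauss-Bonnet: total defect = 2*pi*chi = 4*pi; visible defects sum to (11/4)*pi

Answer: defect(P3) = (5/4)*pi


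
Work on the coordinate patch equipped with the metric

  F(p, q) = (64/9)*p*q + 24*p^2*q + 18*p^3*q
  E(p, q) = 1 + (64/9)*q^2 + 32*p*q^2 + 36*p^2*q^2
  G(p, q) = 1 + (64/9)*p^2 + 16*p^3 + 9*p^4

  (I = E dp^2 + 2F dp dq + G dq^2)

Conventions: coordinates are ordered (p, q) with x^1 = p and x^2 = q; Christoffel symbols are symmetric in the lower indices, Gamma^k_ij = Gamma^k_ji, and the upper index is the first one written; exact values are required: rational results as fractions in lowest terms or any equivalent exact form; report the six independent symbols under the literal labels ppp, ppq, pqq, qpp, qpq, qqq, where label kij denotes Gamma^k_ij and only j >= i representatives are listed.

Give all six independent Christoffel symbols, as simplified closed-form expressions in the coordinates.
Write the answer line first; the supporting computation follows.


Answer: Gamma_ppp = (324*p*q^2 + 144*q^2)/(81*p^4 + 144*p^3 + 324*p^2*q^2 + 64*p^2 + 288*p*q^2 + 64*q^2 + 9), Gamma_ppq = (324*p^2*q + 288*p*q + 64*q)/(81*p^4 + 144*p^3 + 324*p^2*q^2 + 64*p^2 + 288*p*q^2 + 64*q^2 + 9), Gamma_pqq = 0, Gamma_qpp = (162*p^2*q + 144*p*q)/(81*p^4 + 144*p^3 + 324*p^2*q^2 + 64*p^2 + 288*p*q^2 + 64*q^2 + 9), Gamma_qpq = (162*p^3 + 216*p^2 + 64*p)/(81*p^4 + 144*p^3 + 324*p^2*q^2 + 64*p^2 + 288*p*q^2 + 64*q^2 + 9), Gamma_qqq = 0

E = 1 + (64/9)*q^2 + 32*p*q^2 + 36*p^2*q^2; F = (64/9)*p*q + 24*p^2*q + 18*p^3*q; G = 1 + (64/9)*p^2 + 16*p^3 + 9*p^4
Gamma^k_ij = (1/2) g^{kl} (d_i g_jl + d_j g_il - d_l g_ij), with g^inv = (1/(EG-F^2)) [[G, -F], [-F, E]]
first partials: E_p = 32*q^2 + 72*p*q^2, E_q = (128/9)*q + 64*p*q + 72*p^2*q, F_p = (64/9)*q + 48*p*q + 54*p^2*q, F_q = (64/9)*p + 24*p^2 + 18*p^3, G_p = (128/9)*p + 48*p^2 + 36*p^3, G_q = 0
D = EG - F^2 = 1 + (64/9)*q^2 + (64/9)*p^2 + 32*p*q^2 + 16*p^3 + 36*p^2*q^2 + 9*p^4
expanded: Gamma^p_pp = (G E_p - 2F F_p + F E_q)/(2D), Gamma^p_pq = (G E_q - F G_p)/(2D), Gamma^p_qq = (2G F_q - G G_p - F G_q)/(2D), Gamma^q_pp = (2E F_p - E E_q - F E_p)/(2D), Gamma^q_pq = (E G_p - F E_q)/(2D), Gamma^q_qq = (E G_q - 2F F_q + F G_p)/(2D); substitute and cancel common factors


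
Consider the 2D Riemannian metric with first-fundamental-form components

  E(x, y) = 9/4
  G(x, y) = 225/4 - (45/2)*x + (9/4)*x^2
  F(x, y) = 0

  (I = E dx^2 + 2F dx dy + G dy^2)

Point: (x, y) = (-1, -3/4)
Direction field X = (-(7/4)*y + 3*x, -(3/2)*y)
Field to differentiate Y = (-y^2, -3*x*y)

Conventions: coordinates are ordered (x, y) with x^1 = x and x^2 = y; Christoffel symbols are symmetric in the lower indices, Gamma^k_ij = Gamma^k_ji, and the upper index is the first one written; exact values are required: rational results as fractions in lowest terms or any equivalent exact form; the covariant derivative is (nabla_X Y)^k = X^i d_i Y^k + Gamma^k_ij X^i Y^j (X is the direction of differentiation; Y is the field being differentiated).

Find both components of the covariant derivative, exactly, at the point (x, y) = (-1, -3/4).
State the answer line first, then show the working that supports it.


Answer: (nabla_X Y)^x = -27/2, (nabla_X Y)^y = -243/256

E = 9/4, F = 0, G = 81 at the point
E_x = 0, E_y = 0, F_x = 0, F_y = 0, G_x = -27, G_y = 0
EG - F^2 = 729/4;  g^inv = (4/729) * [[81, 0], [0, 9/4]]
first-kind symbols [ij,l] = (1/2)(d_i g_jl + d_j g_il - d_l g_ij): [xx,x] = E_x/2 = 0, [xx,y] = F_x - E_y/2 = 0, [xy,x] = E_y/2 = 0, [xy,y] = G_x/2 = -27/2, [yy,x] = F_y - G_x/2 = 27/2, [yy,y] = G_y/2 = 0
Gamma^x_ij = (G*[ij,x] - F*[ij,y])/(EG - F^2), Gamma^y_ij = (E*[ij,y] - F*[ij,x])/(EG - F^2)
Gamma_xxx = 0, Gamma_xxy = 0, Gamma_xyy = 6, Gamma_yxx = 0, Gamma_yxy = -1/6, Gamma_yyy = 0
X = (-27/16, 9/8), Y = (-9/16, -9/4) at the point
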